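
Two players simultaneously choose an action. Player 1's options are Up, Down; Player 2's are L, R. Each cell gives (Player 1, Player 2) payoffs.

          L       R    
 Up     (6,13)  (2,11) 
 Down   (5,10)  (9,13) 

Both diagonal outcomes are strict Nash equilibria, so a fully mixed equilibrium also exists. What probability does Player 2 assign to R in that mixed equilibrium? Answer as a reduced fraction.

1/8

Player 2's mix q on L must make Player 1 indifferent between Up and Down.
Player 1's payoff from Up: 6q + 2(1−q). From Down: 5q + 9(1−q).
Set equal: 1q = 7(1−q) → q = 7/8.
Probability on R is 1 − 7/8 = 1/8.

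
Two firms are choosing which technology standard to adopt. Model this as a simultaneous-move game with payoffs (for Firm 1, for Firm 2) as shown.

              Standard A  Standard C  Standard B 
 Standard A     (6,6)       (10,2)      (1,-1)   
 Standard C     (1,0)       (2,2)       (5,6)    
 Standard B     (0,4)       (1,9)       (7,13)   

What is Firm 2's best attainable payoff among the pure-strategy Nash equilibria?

Both Standard A is a pure NE (Firm 1: 6 ≥ 1; Firm 2: 6 ≥ 2). Firm 2 gets 6.
Both Standard B is a pure NE (Firm 1: 7 ≥ 5; Firm 2: 13 ≥ 9). Firm 2 gets 13.
Every other cell has a profitable deviation for at least one player. Highest of {6, 13} is 13.

13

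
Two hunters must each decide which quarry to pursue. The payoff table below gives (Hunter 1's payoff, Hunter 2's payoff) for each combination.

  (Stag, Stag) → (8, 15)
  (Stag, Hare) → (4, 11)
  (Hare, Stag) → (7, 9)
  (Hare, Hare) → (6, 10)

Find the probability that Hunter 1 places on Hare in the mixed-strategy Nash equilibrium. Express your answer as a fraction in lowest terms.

4/5

Hunter 1's mix p on Stag must make Hunter 2 indifferent between Stag and Hare.
Hunter 2's payoff from Stag: 15p + 9(1−p). From Hare: 11p + 10(1−p).
Set equal: 4p = 1(1−p) → p = 1/5.
Probability on Hare is 1 − 1/5 = 4/5.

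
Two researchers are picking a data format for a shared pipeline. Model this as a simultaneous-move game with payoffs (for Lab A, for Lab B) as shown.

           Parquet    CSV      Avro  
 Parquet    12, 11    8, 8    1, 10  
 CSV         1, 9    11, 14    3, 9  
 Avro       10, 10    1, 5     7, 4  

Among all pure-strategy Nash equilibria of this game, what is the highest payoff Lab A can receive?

12

Both Parquet is a pure NE (Lab A: 12 ≥ 10; Lab B: 11 ≥ 10). Lab A gets 12.
Both CSV is a pure NE (Lab A: 11 ≥ 8; Lab B: 14 ≥ 9). Lab A gets 11.
Every other cell has a profitable deviation for at least one player. Highest of {12, 11} is 12.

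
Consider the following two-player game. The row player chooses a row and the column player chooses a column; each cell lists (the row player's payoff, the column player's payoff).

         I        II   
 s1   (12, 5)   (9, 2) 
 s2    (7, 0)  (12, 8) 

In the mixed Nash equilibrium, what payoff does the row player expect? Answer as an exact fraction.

81/8

The column player mixes with probability q on I, chosen so the row player is indifferent: 12q + 9(1−q) = 7q + 12(1−q) gives q = 3/8.
The row player's expected payoff (from either row, since indifferent) is 12·3/8 + 9·5/8 = 81/8.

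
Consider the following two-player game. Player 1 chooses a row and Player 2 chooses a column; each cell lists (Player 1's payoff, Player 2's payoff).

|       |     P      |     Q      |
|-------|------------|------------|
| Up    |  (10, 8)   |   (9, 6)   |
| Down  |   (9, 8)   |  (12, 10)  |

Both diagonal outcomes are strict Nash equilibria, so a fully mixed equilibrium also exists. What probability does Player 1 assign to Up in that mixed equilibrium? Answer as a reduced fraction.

1/2

Player 1's mix p on Up must make Player 2 indifferent between P and Q.
Player 2's payoff from P: 8p + 8(1−p). From Q: 6p + 10(1−p).
Set equal: 2p = 2(1−p) → p = 2/4 = 1/2.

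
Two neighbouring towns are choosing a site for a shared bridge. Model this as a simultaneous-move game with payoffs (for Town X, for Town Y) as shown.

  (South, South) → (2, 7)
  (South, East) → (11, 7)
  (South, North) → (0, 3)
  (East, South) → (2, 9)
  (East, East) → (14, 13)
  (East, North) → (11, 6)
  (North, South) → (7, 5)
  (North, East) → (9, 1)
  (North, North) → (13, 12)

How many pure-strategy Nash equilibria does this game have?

2

Both East: Town X gets 14 (best alternative 11); Town Y gets 13 (best alternative 9). Neither deviates — NE.
Both North: Town X gets 13 (best alternative 11); Town Y gets 12 (best alternative 5). Neither deviates — NE.
Both South is not a NE: Town X would switch to North (7 > 2).
No other cell survives both best-response checks, so there are 2 pure NE.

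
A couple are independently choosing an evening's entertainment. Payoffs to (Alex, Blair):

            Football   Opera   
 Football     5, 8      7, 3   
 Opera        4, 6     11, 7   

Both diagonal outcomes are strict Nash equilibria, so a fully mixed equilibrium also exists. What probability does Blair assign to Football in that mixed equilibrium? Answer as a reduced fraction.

4/5

Blair's mix q on Football must make Alex indifferent between Football and Opera.
Alex's payoff from Football: 5q + 7(1−q). From Opera: 4q + 11(1−q).
Set equal: 1q = 4(1−q) → q = 4/5.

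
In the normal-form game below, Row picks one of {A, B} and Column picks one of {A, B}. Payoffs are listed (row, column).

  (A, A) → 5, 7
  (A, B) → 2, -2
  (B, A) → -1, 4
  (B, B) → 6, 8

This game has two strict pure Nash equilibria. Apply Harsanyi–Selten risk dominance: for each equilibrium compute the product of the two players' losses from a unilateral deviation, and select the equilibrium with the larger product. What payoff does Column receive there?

7

At both A: Row loses 5 − (-1) = 6 by deviating; Column loses 7 − (-2) = 9. Product = 6·9 = 54.
At both B: Row loses 6 − 2 = 4 by deviating; Column loses 8 − 4 = 4. Product = 4·4 = 16.
54 > 16, so both A is risk-dominant. Column's payoff there is 7.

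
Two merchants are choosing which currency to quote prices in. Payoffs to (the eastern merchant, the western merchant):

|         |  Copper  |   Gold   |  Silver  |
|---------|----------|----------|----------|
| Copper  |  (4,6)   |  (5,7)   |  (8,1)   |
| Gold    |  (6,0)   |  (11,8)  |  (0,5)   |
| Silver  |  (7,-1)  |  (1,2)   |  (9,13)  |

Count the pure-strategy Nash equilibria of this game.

2

Both Gold: the eastern merchant gets 11 (best alternative 5); the western merchant gets 8 (best alternative 5). Neither deviates — NE.
Both Silver: the eastern merchant gets 9 (best alternative 8); the western merchant gets 13 (best alternative 2). Neither deviates — NE.
Both Copper is not a NE: the eastern merchant would switch to Silver (7 > 4).
No other cell survives both best-response checks, so there are 2 pure NE.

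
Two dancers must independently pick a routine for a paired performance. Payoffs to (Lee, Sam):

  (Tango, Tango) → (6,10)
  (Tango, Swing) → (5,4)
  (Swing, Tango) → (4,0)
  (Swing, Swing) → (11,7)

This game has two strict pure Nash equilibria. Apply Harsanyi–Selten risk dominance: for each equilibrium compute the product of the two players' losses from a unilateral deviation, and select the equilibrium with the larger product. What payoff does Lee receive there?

At both Tango: Lee loses 6 − 4 = 2 by deviating; Sam loses 10 − 4 = 6. Product = 2·6 = 12.
At both Swing: Lee loses 11 − 5 = 6 by deviating; Sam loses 7 − 0 = 7. Product = 6·7 = 42.
42 > 12, so both Swing is risk-dominant. Lee's payoff there is 11.

11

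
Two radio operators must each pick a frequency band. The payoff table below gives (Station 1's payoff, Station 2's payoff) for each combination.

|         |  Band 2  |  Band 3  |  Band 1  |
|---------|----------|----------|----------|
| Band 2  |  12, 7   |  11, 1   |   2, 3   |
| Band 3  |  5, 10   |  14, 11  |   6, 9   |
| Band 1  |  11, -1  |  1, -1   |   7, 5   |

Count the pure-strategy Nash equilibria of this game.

3

Both Band 2: Station 1 gets 12 (best alternative 11); Station 2 gets 7 (best alternative 3). Neither deviates — NE.
Both Band 3: Station 1 gets 14 (best alternative 11); Station 2 gets 11 (best alternative 10). Neither deviates — NE.
Both Band 1: Station 1 gets 7 (best alternative 6); Station 2 gets 5 (best alternative -1). Neither deviates — NE.
(Band 3, Band 2) is not a NE: Station 1 would switch to Band 2 (12 > 5).
No other cell survives both best-response checks, so there are 3 pure NE.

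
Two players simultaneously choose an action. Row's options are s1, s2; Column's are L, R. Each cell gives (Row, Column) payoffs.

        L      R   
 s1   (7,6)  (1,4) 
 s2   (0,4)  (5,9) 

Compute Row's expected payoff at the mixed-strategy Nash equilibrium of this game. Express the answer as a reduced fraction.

35/11

Column mixes with probability q on L, chosen so Row is indifferent: 7q + 1(1−q) = 0q + 5(1−q) gives q = 4/11.
Row's expected payoff (from either row, since indifferent) is 7·4/11 + 1·7/11 = 35/11.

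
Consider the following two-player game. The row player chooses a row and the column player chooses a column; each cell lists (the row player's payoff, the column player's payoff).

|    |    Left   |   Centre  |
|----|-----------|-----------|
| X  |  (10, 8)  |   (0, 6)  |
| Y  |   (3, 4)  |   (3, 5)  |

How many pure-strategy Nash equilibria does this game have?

2

(X, Left): the row player gets 10 (best alternative 3); the column player gets 8 (best alternative 6). Neither deviates — NE.
(Y, Centre): the row player gets 3 (best alternative 0); the column player gets 5 (best alternative 4). Neither deviates — NE.
(X, Centre) is not a NE: the row player would switch to Y (3 > 0).
No other cell survives both best-response checks, so there are 2 pure NE.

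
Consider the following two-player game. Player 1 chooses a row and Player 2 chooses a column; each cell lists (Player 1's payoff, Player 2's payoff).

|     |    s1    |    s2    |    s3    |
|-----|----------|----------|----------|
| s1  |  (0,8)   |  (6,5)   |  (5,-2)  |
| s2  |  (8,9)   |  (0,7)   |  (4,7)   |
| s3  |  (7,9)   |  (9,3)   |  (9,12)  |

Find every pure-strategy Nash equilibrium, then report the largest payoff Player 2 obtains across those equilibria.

(s2, s1) is a pure NE (Player 1: 8 ≥ 7; Player 2: 9 ≥ 7). Player 2 gets 9.
Both s3 is a pure NE (Player 1: 9 ≥ 5; Player 2: 12 ≥ 9). Player 2 gets 12.
Every other cell has a profitable deviation for at least one player. Highest of {9, 12} is 12.

12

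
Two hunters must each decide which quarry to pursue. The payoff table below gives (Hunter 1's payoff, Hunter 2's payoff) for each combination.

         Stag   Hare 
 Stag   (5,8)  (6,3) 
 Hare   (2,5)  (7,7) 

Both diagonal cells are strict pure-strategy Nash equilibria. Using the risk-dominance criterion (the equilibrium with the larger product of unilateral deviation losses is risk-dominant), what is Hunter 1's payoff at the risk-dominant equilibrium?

At both Stag: Hunter 1 loses 5 − 2 = 3 by deviating; Hunter 2 loses 8 − 3 = 5. Product = 3·5 = 15.
At both Hare: Hunter 1 loses 7 − 6 = 1 by deviating; Hunter 2 loses 7 − 5 = 2. Product = 1·2 = 2.
15 > 2, so both Stag is risk-dominant. Hunter 1's payoff there is 5.

5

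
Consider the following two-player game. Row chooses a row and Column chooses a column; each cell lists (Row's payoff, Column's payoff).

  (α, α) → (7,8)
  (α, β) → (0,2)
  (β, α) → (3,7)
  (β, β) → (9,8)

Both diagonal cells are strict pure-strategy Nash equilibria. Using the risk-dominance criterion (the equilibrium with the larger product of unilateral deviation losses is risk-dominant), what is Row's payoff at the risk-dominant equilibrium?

7

At both α: Row loses 7 − 3 = 4 by deviating; Column loses 8 − 2 = 6. Product = 4·6 = 24.
At both β: Row loses 9 − 0 = 9 by deviating; Column loses 8 − 7 = 1. Product = 9·1 = 9.
24 > 9, so both α is risk-dominant. Row's payoff there is 7.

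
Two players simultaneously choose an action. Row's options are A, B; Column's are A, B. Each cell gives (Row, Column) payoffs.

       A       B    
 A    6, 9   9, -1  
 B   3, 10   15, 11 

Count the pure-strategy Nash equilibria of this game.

Both A: Row gets 6 (best alternative 3); Column gets 9 (best alternative -1). Neither deviates — NE.
Both B: Row gets 15 (best alternative 9); Column gets 11 (best alternative 10). Neither deviates — NE.
(B, A) is not a NE: Row would switch to A (6 > 3).
No other cell survives both best-response checks, so there are 2 pure NE.

2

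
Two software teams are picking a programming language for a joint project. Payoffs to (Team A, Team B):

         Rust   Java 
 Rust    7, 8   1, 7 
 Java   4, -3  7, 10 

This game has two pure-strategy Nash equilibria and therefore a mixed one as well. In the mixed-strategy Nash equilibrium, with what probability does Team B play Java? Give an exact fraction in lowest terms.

1/3

Team B's mix q on Rust must make Team A indifferent between Rust and Java.
Team A's payoff from Rust: 7q + 1(1−q). From Java: 4q + 7(1−q).
Set equal: 3q = 6(1−q) → q = 6/9 = 2/3.
Probability on Java is 1 − 2/3 = 1/3.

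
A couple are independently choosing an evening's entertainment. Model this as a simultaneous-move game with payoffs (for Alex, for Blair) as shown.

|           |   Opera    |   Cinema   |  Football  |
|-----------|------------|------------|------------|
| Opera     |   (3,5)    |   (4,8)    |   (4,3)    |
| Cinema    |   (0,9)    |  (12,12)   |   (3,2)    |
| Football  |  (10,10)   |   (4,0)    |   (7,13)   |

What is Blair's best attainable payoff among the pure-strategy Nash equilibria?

13

Both Cinema is a pure NE (Alex: 12 ≥ 4; Blair: 12 ≥ 9). Blair gets 12.
Both Football is a pure NE (Alex: 7 ≥ 4; Blair: 13 ≥ 10). Blair gets 13.
Every other cell has a profitable deviation for at least one player. Highest of {12, 13} is 13.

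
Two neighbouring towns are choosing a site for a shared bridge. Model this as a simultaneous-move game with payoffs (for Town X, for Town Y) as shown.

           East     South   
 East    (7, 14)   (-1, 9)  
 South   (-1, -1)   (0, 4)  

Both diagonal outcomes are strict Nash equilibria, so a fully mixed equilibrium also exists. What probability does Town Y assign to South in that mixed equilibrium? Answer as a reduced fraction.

Town Y's mix q on East must make Town X indifferent between East and South.
Town X's payoff from East: 7q + (-1)(1−q). From South: (-1)q + 0(1−q).
Set equal: 8q = 1(1−q) → q = 1/9.
Probability on South is 1 − 1/9 = 8/9.

8/9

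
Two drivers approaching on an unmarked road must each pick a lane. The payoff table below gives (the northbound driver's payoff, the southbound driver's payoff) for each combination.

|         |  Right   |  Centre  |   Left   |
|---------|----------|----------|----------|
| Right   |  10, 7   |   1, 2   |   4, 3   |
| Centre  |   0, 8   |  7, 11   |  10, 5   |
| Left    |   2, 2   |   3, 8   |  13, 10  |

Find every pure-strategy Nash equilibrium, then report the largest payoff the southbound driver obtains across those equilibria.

11

Both Right is a pure NE (the northbound driver: 10 ≥ 2; the southbound driver: 7 ≥ 3). The southbound driver gets 7.
Both Centre is a pure NE (the northbound driver: 7 ≥ 3; the southbound driver: 11 ≥ 8). The southbound driver gets 11.
Both Left is a pure NE (the northbound driver: 13 ≥ 10; the southbound driver: 10 ≥ 8). The southbound driver gets 10.
Every other cell has a profitable deviation for at least one player. Highest of {7, 11, 10} is 11.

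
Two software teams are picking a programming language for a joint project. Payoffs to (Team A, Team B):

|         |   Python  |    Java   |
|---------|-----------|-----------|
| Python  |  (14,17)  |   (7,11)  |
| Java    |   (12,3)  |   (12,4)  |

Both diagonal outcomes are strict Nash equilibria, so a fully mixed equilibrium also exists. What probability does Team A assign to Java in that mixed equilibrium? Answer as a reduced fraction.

Team A's mix p on Python must make Team B indifferent between Python and Java.
Team B's payoff from Python: 17p + 3(1−p). From Java: 11p + 4(1−p).
Set equal: 6p = 1(1−p) → p = 1/7.
Probability on Java is 1 − 1/7 = 6/7.

6/7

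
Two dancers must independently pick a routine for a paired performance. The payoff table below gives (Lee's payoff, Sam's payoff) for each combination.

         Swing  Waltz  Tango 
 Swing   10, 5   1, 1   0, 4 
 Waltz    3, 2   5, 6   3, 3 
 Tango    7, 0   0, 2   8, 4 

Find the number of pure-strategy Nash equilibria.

3

Both Swing: Lee gets 10 (best alternative 7); Sam gets 5 (best alternative 4). Neither deviates — NE.
Both Waltz: Lee gets 5 (best alternative 1); Sam gets 6 (best alternative 3). Neither deviates — NE.
Both Tango: Lee gets 8 (best alternative 3); Sam gets 4 (best alternative 2). Neither deviates — NE.
(Waltz, Swing) is not a NE: Lee would switch to Swing (10 > 3).
No other cell survives both best-response checks, so there are 3 pure NE.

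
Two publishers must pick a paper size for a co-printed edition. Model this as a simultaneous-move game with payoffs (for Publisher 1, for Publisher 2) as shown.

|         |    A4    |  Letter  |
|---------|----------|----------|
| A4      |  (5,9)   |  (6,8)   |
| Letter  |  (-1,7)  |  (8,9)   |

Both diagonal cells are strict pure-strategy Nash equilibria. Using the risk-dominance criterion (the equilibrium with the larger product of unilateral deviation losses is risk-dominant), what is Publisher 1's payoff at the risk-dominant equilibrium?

At both A4: Publisher 1 loses 5 − (-1) = 6 by deviating; Publisher 2 loses 9 − 8 = 1. Product = 6·1 = 6.
At both Letter: Publisher 1 loses 8 − 6 = 2 by deviating; Publisher 2 loses 9 − 7 = 2. Product = 2·2 = 4.
6 > 4, so both A4 is risk-dominant. Publisher 1's payoff there is 5.

5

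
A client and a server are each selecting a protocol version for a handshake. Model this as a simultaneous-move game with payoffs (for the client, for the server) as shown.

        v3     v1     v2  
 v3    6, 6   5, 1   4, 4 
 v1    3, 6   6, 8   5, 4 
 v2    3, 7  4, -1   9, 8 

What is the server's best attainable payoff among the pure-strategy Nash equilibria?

Both v3 is a pure NE (the client: 6 ≥ 3; the server: 6 ≥ 4). The server gets 6.
Both v1 is a pure NE (the client: 6 ≥ 5; the server: 8 ≥ 6). The server gets 8.
Both v2 is a pure NE (the client: 9 ≥ 5; the server: 8 ≥ 7). The server gets 8.
Every other cell has a profitable deviation for at least one player. Highest of {6, 8, 8} is 8.

8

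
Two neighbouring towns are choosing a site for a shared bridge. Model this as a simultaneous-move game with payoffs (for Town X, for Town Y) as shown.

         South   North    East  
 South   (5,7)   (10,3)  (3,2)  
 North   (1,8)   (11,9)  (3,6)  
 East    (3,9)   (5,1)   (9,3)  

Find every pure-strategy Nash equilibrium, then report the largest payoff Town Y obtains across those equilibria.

9

Both South is a pure NE (Town X: 5 ≥ 3; Town Y: 7 ≥ 3). Town Y gets 7.
Both North is a pure NE (Town X: 11 ≥ 10; Town Y: 9 ≥ 8). Town Y gets 9.
Every other cell has a profitable deviation for at least one player. Highest of {7, 9} is 9.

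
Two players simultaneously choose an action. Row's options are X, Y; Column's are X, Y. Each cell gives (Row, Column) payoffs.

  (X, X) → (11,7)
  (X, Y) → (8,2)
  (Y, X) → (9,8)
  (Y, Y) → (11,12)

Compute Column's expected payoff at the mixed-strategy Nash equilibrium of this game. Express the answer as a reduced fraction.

68/9

Row mixes with probability p on X, chosen so Column is indifferent: 7p + 8(1−p) = 2p + 12(1−p) gives p = 4/9.
Column's expected payoff is 7·4/9 + 8·5/9 = 68/9.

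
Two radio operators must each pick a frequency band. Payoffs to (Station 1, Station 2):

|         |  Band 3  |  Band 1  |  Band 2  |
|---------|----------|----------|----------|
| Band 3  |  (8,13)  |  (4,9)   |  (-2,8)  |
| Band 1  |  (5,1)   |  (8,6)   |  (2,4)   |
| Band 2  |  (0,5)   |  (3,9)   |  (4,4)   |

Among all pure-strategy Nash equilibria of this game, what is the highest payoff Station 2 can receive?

Both Band 3 is a pure NE (Station 1: 8 ≥ 5; Station 2: 13 ≥ 9). Station 2 gets 13.
Both Band 1 is a pure NE (Station 1: 8 ≥ 4; Station 2: 6 ≥ 4). Station 2 gets 6.
Every other cell has a profitable deviation for at least one player. Highest of {13, 6} is 13.

13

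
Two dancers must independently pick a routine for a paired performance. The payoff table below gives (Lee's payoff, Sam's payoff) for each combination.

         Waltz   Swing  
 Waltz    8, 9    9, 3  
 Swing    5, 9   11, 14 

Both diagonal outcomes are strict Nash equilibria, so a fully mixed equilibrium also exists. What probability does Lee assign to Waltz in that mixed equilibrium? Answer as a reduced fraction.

5/11

Lee's mix p on Waltz must make Sam indifferent between Waltz and Swing.
Sam's payoff from Waltz: 9p + 9(1−p). From Swing: 3p + 14(1−p).
Set equal: 6p = 5(1−p) → p = 5/11.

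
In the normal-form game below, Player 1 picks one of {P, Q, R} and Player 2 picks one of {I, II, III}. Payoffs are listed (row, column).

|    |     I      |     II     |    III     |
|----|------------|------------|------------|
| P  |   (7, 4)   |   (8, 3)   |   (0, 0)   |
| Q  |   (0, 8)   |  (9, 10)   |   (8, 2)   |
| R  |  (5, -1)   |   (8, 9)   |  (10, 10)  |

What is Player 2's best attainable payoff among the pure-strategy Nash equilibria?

10

(P, I) is a pure NE (Player 1: 7 ≥ 5; Player 2: 4 ≥ 3). Player 2 gets 4.
(Q, II) is a pure NE (Player 1: 9 ≥ 8; Player 2: 10 ≥ 8). Player 2 gets 10.
(R, III) is a pure NE (Player 1: 10 ≥ 8; Player 2: 10 ≥ 9). Player 2 gets 10.
Every other cell has a profitable deviation for at least one player. Highest of {4, 10, 10} is 10.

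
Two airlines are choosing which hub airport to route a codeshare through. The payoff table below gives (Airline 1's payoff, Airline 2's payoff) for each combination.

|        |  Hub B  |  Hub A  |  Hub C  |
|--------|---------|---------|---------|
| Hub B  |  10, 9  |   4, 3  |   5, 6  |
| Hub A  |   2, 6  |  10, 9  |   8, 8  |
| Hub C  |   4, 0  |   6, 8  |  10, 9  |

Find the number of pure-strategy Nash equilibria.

3

Both Hub B: Airline 1 gets 10 (best alternative 4); Airline 2 gets 9 (best alternative 6). Neither deviates — NE.
Both Hub A: Airline 1 gets 10 (best alternative 6); Airline 2 gets 9 (best alternative 8). Neither deviates — NE.
Both Hub C: Airline 1 gets 10 (best alternative 8); Airline 2 gets 9 (best alternative 8). Neither deviates — NE.
(Hub A, Hub C) is not a NE: Airline 1 would switch to Hub C (10 > 8).
No other cell survives both best-response checks, so there are 3 pure NE.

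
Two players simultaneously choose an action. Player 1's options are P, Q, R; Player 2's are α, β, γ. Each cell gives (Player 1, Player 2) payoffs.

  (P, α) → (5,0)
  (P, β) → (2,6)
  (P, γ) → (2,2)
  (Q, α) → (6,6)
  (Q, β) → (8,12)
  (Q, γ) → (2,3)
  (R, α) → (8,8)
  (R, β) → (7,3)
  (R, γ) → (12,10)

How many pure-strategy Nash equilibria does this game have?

2

(Q, β): Player 1 gets 8 (best alternative 7); Player 2 gets 12 (best alternative 6). Neither deviates — NE.
(R, γ): Player 1 gets 12 (best alternative 2); Player 2 gets 10 (best alternative 8). Neither deviates — NE.
(P, α) is not a NE: Player 1 would switch to R (8 > 5).
No other cell survives both best-response checks, so there are 2 pure NE.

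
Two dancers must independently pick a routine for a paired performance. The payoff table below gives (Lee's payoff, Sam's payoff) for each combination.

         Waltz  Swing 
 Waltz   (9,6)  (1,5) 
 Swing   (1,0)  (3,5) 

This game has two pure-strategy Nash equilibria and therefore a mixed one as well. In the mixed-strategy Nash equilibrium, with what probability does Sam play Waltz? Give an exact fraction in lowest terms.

Sam's mix q on Waltz must make Lee indifferent between Waltz and Swing.
Lee's payoff from Waltz: 9q + 1(1−q). From Swing: 1q + 3(1−q).
Set equal: 8q = 2(1−q) → q = 2/10 = 1/5.

1/5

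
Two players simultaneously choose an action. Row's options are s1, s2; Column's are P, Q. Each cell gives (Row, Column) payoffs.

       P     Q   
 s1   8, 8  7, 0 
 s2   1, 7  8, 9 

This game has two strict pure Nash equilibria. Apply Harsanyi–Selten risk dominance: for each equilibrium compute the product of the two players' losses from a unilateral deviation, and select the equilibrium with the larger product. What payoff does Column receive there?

At (s1, P): Row loses 8 − 1 = 7 by deviating; Column loses 8 − 0 = 8. Product = 7·8 = 56.
At (s2, Q): Row loses 8 − 7 = 1 by deviating; Column loses 9 − 7 = 2. Product = 1·2 = 2.
56 > 2, so (s1, P) is risk-dominant. Column's payoff there is 8.

8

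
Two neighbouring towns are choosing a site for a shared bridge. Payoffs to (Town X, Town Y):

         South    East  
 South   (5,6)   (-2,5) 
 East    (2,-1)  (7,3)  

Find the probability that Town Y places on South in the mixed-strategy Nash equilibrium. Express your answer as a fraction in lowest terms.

Town Y's mix q on South must make Town X indifferent between South and East.
Town X's payoff from South: 5q + (-2)(1−q). From East: 2q + 7(1−q).
Set equal: 3q = 9(1−q) → q = 9/12 = 3/4.

3/4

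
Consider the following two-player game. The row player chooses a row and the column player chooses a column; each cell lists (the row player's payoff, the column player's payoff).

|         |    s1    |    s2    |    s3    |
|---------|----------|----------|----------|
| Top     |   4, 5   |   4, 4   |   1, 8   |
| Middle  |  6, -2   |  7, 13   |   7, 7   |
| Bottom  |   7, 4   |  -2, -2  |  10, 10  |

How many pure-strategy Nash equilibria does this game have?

(Middle, s2): the row player gets 7 (best alternative 4); the column player gets 13 (best alternative 7). Neither deviates — NE.
(Bottom, s3): the row player gets 10 (best alternative 7); the column player gets 10 (best alternative 4). Neither deviates — NE.
(Top, s1) is not a NE: the row player would switch to Bottom (7 > 4).
No other cell survives both best-response checks, so there are 2 pure NE.

2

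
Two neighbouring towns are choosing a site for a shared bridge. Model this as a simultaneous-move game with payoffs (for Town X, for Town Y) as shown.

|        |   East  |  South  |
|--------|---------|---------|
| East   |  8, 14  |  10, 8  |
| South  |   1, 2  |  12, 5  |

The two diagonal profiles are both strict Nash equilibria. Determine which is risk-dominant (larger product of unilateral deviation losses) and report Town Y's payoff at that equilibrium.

14

At both East: Town X loses 8 − 1 = 7 by deviating; Town Y loses 14 − 8 = 6. Product = 7·6 = 42.
At both South: Town X loses 12 − 10 = 2 by deviating; Town Y loses 5 − 2 = 3. Product = 2·3 = 6.
42 > 6, so both East is risk-dominant. Town Y's payoff there is 14.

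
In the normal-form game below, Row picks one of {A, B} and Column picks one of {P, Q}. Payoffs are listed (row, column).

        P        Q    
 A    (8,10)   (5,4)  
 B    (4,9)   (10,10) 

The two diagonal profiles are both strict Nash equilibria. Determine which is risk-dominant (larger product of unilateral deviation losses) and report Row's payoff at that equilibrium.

At (A, P): Row loses 8 − 4 = 4 by deviating; Column loses 10 − 4 = 6. Product = 4·6 = 24.
At (B, Q): Row loses 10 − 5 = 5 by deviating; Column loses 10 − 9 = 1. Product = 5·1 = 5.
24 > 5, so (A, P) is risk-dominant. Row's payoff there is 8.

8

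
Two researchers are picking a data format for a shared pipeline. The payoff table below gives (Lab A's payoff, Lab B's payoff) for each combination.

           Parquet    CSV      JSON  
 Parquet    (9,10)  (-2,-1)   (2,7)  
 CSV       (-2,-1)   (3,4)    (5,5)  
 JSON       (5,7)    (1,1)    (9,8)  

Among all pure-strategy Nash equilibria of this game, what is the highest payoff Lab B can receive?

Both Parquet is a pure NE (Lab A: 9 ≥ 5; Lab B: 10 ≥ 7). Lab B gets 10.
Both JSON is a pure NE (Lab A: 9 ≥ 5; Lab B: 8 ≥ 7). Lab B gets 8.
Every other cell has a profitable deviation for at least one player. Highest of {10, 8} is 10.

10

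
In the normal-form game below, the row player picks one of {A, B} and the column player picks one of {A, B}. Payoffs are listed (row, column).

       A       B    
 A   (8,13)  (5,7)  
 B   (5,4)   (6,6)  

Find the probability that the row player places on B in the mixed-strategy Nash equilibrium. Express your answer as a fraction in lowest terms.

The row player's mix p on A must make the column player indifferent between A and B.
The column player's payoff from A: 13p + 4(1−p). From B: 7p + 6(1−p).
Set equal: 6p = 2(1−p) → p = 2/8 = 1/4.
Probability on B is 1 − 1/4 = 3/4.

3/4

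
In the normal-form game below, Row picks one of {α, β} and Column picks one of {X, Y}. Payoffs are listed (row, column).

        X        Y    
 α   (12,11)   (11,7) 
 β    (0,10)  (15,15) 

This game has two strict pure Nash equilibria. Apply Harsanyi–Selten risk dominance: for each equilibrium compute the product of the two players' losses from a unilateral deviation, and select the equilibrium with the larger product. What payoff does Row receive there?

12

At (α, X): Row loses 12 − 0 = 12 by deviating; Column loses 11 − 7 = 4. Product = 12·4 = 48.
At (β, Y): Row loses 15 − 11 = 4 by deviating; Column loses 15 − 10 = 5. Product = 4·5 = 20.
48 > 20, so (α, X) is risk-dominant. Row's payoff there is 12.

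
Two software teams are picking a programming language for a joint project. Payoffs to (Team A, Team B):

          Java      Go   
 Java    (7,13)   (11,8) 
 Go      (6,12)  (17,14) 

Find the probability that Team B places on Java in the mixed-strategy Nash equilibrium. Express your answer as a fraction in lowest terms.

6/7

Team B's mix q on Java must make Team A indifferent between Java and Go.
Team A's payoff from Java: 7q + 11(1−q). From Go: 6q + 17(1−q).
Set equal: 1q = 6(1−q) → q = 6/7.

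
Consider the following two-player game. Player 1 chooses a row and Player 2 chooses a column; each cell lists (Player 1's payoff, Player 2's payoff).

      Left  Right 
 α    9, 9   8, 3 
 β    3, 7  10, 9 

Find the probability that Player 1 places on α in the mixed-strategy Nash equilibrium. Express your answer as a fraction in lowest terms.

Player 1's mix p on α must make Player 2 indifferent between Left and Right.
Player 2's payoff from Left: 9p + 7(1−p). From Right: 3p + 9(1−p).
Set equal: 6p = 2(1−p) → p = 2/8 = 1/4.

1/4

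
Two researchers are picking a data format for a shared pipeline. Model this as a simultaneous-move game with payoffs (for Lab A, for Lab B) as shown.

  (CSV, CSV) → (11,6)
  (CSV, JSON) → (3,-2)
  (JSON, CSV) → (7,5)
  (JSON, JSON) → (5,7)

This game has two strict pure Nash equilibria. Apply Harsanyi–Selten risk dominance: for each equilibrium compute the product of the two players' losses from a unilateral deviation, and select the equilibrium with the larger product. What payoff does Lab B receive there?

6

At both CSV: Lab A loses 11 − 7 = 4 by deviating; Lab B loses 6 − (-2) = 8. Product = 4·8 = 32.
At both JSON: Lab A loses 5 − 3 = 2 by deviating; Lab B loses 7 − 5 = 2. Product = 2·2 = 4.
32 > 4, so both CSV is risk-dominant. Lab B's payoff there is 6.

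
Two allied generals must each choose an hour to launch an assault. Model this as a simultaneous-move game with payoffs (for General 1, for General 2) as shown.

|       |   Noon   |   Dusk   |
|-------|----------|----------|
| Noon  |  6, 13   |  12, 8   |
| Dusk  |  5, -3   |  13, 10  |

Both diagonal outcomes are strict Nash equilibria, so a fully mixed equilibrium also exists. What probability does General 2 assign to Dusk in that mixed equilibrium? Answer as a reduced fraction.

1/2

General 2's mix q on Noon must make General 1 indifferent between Noon and Dusk.
General 1's payoff from Noon: 6q + 12(1−q). From Dusk: 5q + 13(1−q).
Set equal: 1q = 1(1−q) → q = 1/2.
Probability on Dusk is 1 − 1/2 = 1/2.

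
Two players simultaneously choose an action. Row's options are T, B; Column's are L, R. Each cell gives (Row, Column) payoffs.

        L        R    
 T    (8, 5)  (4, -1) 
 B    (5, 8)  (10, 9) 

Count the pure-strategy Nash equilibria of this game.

2

(T, L): Row gets 8 (best alternative 5); Column gets 5 (best alternative -1). Neither deviates — NE.
(B, R): Row gets 10 (best alternative 4); Column gets 9 (best alternative 8). Neither deviates — NE.
(B, L) is not a NE: Row would switch to T (8 > 5).
No other cell survives both best-response checks, so there are 2 pure NE.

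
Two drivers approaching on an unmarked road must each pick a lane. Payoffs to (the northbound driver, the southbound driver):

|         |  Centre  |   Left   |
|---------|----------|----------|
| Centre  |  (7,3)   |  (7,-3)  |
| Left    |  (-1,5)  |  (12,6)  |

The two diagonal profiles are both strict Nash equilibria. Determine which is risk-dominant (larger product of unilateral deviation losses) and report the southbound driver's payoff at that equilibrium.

3

At both Centre: the northbound driver loses 7 − (-1) = 8 by deviating; the southbound driver loses 3 − (-3) = 6. Product = 8·6 = 48.
At both Left: the northbound driver loses 12 − 7 = 5 by deviating; the southbound driver loses 6 − 5 = 1. Product = 5·1 = 5.
48 > 5, so both Centre is risk-dominant. The southbound driver's payoff there is 3.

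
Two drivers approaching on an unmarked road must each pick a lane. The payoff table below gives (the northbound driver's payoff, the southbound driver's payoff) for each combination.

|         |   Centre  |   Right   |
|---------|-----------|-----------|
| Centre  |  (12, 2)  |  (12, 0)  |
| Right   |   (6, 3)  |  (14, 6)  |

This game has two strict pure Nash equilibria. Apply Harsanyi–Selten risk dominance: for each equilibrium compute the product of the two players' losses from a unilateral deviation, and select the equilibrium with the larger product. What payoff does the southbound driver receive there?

2

At both Centre: the northbound driver loses 12 − 6 = 6 by deviating; the southbound driver loses 2 − 0 = 2. Product = 6·2 = 12.
At both Right: the northbound driver loses 14 − 12 = 2 by deviating; the southbound driver loses 6 − 3 = 3. Product = 2·3 = 6.
12 > 6, so both Centre is risk-dominant. The southbound driver's payoff there is 2.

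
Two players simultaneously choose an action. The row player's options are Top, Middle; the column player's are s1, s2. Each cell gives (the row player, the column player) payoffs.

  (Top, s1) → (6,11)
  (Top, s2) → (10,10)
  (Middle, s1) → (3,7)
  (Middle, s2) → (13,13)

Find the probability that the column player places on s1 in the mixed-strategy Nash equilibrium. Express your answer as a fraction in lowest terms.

1/2

The column player's mix q on s1 must make the row player indifferent between Top and Middle.
The row player's payoff from Top: 6q + 10(1−q). From Middle: 3q + 13(1−q).
Set equal: 3q = 3(1−q) → q = 3/6 = 1/2.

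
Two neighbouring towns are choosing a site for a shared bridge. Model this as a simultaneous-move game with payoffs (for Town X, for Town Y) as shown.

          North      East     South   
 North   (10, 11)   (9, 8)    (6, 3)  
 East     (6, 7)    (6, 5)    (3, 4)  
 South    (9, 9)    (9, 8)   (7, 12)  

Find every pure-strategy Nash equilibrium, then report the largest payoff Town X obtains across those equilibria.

10

Both North is a pure NE (Town X: 10 ≥ 9; Town Y: 11 ≥ 8). Town X gets 10.
Both South is a pure NE (Town X: 7 ≥ 6; Town Y: 12 ≥ 9). Town X gets 7.
Every other cell has a profitable deviation for at least one player. Highest of {10, 7} is 10.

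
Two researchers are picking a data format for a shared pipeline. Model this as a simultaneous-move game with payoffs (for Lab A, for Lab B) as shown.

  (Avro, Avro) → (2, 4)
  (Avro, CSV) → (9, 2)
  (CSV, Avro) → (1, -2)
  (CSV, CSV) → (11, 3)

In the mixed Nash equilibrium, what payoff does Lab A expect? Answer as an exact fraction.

Lab B mixes with probability q on Avro, chosen so Lab A is indifferent: 2q + 9(1−q) = 1q + 11(1−q) gives q = 2/3.
Lab A's expected payoff (from either row, since indifferent) is 2·2/3 + 9·1/3 = 13/3.

13/3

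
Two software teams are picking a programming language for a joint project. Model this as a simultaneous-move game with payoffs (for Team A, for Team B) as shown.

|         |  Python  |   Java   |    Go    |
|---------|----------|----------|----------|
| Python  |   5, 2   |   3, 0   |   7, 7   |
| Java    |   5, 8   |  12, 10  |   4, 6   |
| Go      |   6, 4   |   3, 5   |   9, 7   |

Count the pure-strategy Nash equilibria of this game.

2

Both Java: Team A gets 12 (best alternative 3); Team B gets 10 (best alternative 8). Neither deviates — NE.
Both Go: Team A gets 9 (best alternative 7); Team B gets 7 (best alternative 5). Neither deviates — NE.
Both Python is not a NE: Team A would switch to Go (6 > 5).
No other cell survives both best-response checks, so there are 2 pure NE.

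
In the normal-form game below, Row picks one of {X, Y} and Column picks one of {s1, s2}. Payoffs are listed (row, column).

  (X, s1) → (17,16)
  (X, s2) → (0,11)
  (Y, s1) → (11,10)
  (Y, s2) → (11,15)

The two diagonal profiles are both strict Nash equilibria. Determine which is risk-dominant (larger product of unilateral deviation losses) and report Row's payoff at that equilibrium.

At (X, s1): Row loses 17 − 11 = 6 by deviating; Column loses 16 − 11 = 5. Product = 6·5 = 30.
At (Y, s2): Row loses 11 − 0 = 11 by deviating; Column loses 15 − 10 = 5. Product = 11·5 = 55.
55 > 30, so (Y, s2) is risk-dominant. Row's payoff there is 11.

11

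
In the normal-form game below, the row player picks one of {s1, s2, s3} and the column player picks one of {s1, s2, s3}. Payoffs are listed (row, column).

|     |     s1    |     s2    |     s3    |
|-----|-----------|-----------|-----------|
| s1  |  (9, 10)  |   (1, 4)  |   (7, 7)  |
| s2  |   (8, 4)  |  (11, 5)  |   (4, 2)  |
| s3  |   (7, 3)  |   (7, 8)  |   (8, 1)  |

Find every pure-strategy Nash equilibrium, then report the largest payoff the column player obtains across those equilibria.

Both s1 is a pure NE (the row player: 9 ≥ 8; the column player: 10 ≥ 7). The column player gets 10.
Both s2 is a pure NE (the row player: 11 ≥ 7; the column player: 5 ≥ 4). The column player gets 5.
Every other cell has a profitable deviation for at least one player. Highest of {10, 5} is 10.

10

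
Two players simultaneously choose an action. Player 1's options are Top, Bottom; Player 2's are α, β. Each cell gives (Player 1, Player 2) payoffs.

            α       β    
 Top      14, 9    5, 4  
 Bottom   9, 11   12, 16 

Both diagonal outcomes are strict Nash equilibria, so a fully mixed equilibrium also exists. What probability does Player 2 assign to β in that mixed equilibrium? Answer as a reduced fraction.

Player 2's mix q on α must make Player 1 indifferent between Top and Bottom.
Player 1's payoff from Top: 14q + 5(1−q). From Bottom: 9q + 12(1−q).
Set equal: 5q = 7(1−q) → q = 7/12.
Probability on β is 1 − 7/12 = 5/12.

5/12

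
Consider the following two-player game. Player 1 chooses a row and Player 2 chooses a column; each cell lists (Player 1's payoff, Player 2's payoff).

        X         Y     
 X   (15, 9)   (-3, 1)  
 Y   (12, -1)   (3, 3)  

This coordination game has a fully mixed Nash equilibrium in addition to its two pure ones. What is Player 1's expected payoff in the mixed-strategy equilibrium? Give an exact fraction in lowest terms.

9

Player 2 mixes with probability q on X, chosen so Player 1 is indifferent: 15q + (-3)(1−q) = 12q + 3(1−q) gives q = 2/3.
Player 1's expected payoff (from either row, since indifferent) is 15·2/3 + (-3)·1/3 = 9.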